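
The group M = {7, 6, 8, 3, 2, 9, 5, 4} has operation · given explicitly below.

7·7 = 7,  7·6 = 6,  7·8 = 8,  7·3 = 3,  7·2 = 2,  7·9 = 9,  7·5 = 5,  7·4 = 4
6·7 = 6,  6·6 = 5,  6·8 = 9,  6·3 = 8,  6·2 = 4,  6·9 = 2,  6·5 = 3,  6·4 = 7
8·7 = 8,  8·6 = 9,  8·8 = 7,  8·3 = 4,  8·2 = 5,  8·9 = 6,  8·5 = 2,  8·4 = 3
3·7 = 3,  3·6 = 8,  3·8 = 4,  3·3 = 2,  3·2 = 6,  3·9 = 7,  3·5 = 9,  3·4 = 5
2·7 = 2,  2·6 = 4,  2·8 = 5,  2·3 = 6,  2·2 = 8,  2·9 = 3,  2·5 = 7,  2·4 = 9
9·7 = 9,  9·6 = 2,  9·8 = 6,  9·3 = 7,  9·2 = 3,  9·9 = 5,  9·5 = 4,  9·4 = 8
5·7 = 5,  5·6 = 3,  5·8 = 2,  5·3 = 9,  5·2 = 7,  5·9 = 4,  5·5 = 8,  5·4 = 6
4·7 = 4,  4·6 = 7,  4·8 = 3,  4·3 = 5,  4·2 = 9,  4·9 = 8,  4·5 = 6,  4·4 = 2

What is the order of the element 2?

4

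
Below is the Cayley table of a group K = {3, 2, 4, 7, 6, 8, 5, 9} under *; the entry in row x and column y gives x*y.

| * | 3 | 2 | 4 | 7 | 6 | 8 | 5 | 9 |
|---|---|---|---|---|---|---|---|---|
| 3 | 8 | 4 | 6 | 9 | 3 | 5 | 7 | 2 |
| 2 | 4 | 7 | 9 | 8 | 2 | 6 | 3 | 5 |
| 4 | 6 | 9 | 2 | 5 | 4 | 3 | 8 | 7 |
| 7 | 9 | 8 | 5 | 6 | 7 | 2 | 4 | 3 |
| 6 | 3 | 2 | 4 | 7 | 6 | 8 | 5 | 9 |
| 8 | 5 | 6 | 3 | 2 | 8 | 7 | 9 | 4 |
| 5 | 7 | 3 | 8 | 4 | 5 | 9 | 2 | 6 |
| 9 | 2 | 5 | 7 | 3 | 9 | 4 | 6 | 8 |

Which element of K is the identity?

6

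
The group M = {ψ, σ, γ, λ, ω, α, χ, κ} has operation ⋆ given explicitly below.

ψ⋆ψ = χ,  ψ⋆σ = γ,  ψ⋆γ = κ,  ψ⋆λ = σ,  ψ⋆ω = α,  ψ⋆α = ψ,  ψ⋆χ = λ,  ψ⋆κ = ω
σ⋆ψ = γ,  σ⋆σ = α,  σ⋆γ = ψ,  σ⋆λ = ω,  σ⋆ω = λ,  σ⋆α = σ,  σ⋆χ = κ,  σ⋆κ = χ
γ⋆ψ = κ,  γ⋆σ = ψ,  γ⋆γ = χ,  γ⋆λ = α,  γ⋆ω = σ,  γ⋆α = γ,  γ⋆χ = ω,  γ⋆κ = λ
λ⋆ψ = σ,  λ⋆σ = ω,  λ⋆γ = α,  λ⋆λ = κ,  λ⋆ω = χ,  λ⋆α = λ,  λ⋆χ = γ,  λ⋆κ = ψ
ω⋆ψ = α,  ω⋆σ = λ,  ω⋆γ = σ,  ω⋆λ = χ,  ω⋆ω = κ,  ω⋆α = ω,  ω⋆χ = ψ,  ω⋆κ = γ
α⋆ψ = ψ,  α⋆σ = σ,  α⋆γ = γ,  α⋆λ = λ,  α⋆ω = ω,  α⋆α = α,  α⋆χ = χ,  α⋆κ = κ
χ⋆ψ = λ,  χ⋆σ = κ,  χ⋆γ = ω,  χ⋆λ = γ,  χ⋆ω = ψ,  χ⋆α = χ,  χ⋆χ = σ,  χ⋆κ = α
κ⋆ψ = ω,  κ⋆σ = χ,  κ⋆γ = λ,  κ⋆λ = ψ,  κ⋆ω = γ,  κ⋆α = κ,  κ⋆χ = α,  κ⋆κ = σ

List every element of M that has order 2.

{σ}

Identity is α. Compute the order of each non-identity element by repeated multiplication:
  ψ: ψ → χ → λ → σ → γ → κ → ω → α  (order 8)
  σ: σ → α  (order 2)
  γ: γ → χ → ω → σ → ψ → κ → λ → α  (order 8)
  λ: λ → κ → ψ → σ → ω → χ → γ → α  (order 8)
  ω: ω → κ → γ → σ → λ → χ → ψ → α  (order 8)
  χ: χ → σ → κ → α  (order 4)
  κ: κ → σ → χ → α  (order 4)
Elements of order 2: {σ}.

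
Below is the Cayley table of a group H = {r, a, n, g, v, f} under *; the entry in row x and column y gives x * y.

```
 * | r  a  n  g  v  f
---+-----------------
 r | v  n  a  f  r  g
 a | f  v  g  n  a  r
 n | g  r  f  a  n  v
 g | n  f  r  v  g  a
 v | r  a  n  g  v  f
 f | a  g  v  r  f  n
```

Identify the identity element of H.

v

The identity e satisfies e * x = x for all x, so its row in the table reproduces the column headers.
Row v reads: r, a, n, g, v, f — exactly the header order. So v is the identity.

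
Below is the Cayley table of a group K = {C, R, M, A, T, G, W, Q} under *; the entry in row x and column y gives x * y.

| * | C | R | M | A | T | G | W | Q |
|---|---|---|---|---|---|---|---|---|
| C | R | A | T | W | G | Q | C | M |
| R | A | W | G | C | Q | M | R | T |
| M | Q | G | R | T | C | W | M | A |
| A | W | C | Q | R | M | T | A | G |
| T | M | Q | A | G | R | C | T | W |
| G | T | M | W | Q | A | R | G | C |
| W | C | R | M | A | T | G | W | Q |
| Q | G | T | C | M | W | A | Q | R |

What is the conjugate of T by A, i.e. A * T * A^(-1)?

Q

The identity is W. In row A, the entry W sits in column C, so A^(-1) = C.
A * T = M
M * C = Q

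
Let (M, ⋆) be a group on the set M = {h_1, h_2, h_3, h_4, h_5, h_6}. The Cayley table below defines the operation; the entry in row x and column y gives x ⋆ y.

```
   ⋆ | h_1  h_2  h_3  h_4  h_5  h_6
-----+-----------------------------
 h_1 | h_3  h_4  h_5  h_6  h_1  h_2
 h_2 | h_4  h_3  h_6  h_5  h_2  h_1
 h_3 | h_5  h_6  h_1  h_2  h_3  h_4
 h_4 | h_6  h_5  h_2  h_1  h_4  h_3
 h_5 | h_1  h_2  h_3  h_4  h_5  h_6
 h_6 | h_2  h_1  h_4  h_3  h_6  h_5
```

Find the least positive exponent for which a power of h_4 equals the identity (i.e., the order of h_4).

The identity element is h_5 (its row matches the header).
h_4^1 = h_4
h_4^2 = h_4 ⋆ h_4 = h_1
h_4^3 = h_1 ⋆ h_4 = h_6
h_4^4 = h_6 ⋆ h_4 = h_3
h_4^5 = h_3 ⋆ h_4 = h_2
h_4^6 = h_2 ⋆ h_4 = h_5
The first power of h_4 equal to the identity is h_4^6, so ord(h_4) = 6.
(Structurally, M here is isomorphic to the cyclic group Z_6.)

6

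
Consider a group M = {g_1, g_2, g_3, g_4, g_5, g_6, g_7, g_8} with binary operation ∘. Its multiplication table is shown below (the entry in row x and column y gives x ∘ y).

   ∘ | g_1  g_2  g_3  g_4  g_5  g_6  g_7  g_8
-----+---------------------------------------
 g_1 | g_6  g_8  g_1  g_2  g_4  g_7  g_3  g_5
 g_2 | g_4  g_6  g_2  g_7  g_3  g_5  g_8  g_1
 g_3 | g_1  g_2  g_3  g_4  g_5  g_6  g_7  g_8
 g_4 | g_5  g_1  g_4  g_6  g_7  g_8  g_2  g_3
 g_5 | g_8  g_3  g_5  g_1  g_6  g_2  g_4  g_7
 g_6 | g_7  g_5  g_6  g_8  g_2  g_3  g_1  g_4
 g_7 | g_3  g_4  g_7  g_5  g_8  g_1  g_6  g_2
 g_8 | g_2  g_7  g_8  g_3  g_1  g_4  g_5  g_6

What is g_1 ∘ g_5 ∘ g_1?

g_5

g_1 ∘ g_5 = g_4
g_4 ∘ g_1 = g_5
(Structurally, M here is isomorphic to the quaternion group Q_8.)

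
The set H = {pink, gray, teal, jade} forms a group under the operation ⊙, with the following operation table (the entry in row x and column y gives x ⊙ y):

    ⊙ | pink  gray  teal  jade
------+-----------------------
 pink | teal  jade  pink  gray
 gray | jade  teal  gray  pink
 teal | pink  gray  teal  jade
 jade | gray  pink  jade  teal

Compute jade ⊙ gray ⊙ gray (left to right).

jade ⊙ gray = pink
pink ⊙ gray = jade

jade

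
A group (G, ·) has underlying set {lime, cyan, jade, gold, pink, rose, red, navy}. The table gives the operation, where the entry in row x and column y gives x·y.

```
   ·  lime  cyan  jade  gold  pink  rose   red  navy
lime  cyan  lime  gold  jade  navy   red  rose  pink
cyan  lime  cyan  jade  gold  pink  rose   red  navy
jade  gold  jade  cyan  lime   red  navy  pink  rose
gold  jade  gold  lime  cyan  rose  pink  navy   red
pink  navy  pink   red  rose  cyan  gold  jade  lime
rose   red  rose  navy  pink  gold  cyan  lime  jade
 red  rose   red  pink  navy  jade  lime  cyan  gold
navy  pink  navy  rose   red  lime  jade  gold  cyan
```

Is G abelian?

Check whether the table is symmetric across its main diagonal.
Every entry (row x, col y) equals the entry (row y, col x), so G is abelian.
(In fact G ≅ the elementary abelian group (Z_2)^3.)

Yes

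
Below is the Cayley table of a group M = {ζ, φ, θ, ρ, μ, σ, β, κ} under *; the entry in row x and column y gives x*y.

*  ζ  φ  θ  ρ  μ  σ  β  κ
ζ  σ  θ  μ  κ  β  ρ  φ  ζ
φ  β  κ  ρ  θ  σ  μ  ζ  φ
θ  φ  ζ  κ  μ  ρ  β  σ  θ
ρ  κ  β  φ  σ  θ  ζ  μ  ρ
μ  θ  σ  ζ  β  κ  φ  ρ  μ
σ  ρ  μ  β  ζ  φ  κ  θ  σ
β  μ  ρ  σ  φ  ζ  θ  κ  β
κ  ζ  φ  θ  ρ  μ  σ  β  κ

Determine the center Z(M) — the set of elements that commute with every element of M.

An element z is central iff its row equals its column in the table.
For μ: μ*ζ = θ ≠ β = ζ*μ, so μ ∉ Z.
Checking each element this way leaves Z(M) = {κ, σ}.

{κ, σ}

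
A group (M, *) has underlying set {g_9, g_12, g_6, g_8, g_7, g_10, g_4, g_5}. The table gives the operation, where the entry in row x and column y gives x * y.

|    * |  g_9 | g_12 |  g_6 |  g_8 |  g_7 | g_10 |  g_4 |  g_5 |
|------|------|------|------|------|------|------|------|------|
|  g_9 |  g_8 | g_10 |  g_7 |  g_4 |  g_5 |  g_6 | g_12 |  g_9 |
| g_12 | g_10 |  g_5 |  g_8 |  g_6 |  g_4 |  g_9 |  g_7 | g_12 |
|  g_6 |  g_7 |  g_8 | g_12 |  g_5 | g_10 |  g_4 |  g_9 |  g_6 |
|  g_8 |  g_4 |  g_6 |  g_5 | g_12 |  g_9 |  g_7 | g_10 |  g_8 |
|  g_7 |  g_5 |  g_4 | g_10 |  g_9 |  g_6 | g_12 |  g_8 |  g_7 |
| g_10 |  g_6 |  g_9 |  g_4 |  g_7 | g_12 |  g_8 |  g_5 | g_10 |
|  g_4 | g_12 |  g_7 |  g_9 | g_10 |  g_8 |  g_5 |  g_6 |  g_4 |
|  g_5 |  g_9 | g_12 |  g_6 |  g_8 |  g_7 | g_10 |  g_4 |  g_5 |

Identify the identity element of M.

The identity e satisfies e * x = x for all x, so its row in the table reproduces the column headers.
Row g_5 reads: g_9, g_12, g_6, g_8, g_7, g_10, g_4, g_5 — exactly the header order. So g_5 is the identity.

g_5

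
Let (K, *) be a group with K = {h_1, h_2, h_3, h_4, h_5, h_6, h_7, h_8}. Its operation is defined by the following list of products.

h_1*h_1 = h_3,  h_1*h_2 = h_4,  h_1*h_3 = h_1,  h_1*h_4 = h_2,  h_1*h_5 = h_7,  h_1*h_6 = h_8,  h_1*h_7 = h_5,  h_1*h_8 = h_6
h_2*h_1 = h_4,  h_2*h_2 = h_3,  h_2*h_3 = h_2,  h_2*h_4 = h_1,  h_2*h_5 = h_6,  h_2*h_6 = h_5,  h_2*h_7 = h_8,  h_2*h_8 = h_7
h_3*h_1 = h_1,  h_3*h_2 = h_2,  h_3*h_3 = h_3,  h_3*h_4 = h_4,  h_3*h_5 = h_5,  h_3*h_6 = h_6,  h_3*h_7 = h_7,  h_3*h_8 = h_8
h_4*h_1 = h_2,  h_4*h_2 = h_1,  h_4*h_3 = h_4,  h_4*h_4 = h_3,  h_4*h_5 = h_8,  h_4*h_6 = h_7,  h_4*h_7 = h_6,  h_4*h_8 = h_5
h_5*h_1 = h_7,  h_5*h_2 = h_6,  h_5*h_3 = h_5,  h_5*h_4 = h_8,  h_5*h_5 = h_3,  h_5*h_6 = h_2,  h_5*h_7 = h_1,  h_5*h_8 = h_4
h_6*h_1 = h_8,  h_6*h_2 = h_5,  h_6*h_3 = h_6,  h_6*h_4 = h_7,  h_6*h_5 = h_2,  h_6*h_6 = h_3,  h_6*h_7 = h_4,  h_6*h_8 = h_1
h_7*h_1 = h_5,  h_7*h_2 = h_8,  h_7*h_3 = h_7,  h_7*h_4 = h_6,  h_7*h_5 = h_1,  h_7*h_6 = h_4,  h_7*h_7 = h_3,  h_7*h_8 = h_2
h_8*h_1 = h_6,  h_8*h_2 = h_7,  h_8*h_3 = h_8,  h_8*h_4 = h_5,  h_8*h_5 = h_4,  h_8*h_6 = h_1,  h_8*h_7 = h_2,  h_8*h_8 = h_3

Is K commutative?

Yes

Check whether the table is symmetric across its main diagonal.
Every entry (row x, col y) equals the entry (row y, col x), so K is abelian.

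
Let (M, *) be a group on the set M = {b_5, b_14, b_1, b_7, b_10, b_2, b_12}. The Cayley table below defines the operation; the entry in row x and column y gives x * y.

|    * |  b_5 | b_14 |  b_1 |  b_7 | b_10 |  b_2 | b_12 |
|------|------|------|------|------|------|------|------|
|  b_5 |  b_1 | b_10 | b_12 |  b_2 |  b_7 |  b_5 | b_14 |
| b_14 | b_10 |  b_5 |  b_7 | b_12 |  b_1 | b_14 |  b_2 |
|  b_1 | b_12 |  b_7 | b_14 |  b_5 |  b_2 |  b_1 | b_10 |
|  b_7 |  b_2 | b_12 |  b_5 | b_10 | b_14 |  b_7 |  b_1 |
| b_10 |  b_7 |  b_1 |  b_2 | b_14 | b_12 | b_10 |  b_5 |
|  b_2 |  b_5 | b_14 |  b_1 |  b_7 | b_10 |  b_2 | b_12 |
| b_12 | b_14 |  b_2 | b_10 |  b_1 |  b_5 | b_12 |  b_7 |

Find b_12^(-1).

b_14

First locate the identity: row b_2 matches the header, so b_2 is the identity.
Scan row b_12 for b_2: b_12 * b_14 = b_2. Hence b_12^(-1) = b_14.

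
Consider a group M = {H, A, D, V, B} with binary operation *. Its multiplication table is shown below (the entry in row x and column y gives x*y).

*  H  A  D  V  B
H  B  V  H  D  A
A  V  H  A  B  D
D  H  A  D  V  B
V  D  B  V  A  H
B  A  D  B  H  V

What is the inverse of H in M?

First locate the identity: row D matches the header, so D is the identity.
Scan row H for D: H*V = D. Hence H^(-1) = V.
(Structurally, M here is isomorphic to the cyclic group Z_5.)

V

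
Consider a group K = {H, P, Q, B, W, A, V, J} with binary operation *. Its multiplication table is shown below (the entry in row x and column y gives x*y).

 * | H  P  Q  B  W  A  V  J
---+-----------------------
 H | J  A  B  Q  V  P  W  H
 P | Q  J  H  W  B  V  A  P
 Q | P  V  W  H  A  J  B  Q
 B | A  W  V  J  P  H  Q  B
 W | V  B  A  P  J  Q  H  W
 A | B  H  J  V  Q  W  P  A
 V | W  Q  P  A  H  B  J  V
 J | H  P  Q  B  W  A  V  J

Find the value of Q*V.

B

Read row Q, column V: Q*V = B.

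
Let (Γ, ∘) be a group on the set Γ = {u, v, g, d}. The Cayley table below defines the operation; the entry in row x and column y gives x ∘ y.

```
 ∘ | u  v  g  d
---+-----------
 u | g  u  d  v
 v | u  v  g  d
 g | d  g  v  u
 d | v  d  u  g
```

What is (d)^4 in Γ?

v

d^1 = d
d^2 = d ∘ d = g
d^3 = g ∘ d = u
d^4 = u ∘ d = v
(Structurally, Γ here is isomorphic to the cyclic group Z_4.)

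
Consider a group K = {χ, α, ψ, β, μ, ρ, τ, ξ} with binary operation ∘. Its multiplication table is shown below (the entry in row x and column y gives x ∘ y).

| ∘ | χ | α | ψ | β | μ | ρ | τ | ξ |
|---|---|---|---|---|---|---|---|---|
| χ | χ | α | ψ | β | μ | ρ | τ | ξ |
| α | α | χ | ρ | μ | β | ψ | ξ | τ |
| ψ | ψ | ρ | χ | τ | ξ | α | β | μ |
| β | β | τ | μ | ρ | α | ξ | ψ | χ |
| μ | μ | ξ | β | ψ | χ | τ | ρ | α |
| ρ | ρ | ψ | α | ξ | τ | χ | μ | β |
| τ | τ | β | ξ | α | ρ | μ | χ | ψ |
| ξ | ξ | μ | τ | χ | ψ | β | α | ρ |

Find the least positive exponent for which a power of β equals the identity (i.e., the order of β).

The identity element is χ (its row matches the header).
β^1 = β
β^2 = β ∘ β = ρ
β^3 = ρ ∘ β = ξ
β^4 = ξ ∘ β = χ
The first power of β equal to the identity is β^4, so ord(β) = 4.

4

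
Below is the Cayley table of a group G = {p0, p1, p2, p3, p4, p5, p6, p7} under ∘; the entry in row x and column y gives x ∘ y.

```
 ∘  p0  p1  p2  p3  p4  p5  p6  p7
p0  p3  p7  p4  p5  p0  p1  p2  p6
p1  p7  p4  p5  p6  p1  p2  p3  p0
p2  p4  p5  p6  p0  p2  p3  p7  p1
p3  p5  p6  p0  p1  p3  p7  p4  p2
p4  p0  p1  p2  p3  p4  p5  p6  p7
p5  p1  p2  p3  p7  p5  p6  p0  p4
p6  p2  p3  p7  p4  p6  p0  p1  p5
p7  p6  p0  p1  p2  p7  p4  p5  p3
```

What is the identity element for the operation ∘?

The identity e satisfies e ∘ x = x for all x, so its row in the table reproduces the column headers.
Row p4 reads: p0, p1, p2, p3, p4, p5, p6, p7 — exactly the header order. So p4 is the identity.

p4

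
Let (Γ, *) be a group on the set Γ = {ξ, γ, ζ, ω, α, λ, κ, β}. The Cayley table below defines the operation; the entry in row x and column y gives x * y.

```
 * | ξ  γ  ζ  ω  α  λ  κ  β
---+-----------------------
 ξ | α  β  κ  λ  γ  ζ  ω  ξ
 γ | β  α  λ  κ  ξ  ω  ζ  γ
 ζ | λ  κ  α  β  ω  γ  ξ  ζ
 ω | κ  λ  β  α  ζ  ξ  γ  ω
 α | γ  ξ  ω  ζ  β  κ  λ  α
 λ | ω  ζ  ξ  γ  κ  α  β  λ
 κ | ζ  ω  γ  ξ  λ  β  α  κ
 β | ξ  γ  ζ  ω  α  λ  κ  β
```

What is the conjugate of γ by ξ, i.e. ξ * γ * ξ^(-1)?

The identity is β. In row ξ, the entry β sits in column γ, so ξ^(-1) = γ.
ξ * γ = β
β * γ = γ

γ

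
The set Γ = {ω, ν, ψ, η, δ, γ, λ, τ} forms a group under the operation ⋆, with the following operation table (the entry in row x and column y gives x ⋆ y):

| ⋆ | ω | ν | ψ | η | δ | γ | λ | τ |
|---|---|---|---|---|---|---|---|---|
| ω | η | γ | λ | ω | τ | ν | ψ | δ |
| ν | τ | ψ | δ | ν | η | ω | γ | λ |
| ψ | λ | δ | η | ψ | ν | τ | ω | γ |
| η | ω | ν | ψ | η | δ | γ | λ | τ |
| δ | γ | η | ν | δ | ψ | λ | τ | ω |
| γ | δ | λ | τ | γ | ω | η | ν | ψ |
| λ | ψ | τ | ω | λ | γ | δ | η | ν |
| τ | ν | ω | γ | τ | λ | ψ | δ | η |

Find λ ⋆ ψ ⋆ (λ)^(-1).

The identity is η. In row λ, the entry η sits in column λ, so λ^(-1) = λ.
λ ⋆ ψ = ω
ω ⋆ λ = ψ
(Structurally, Γ here is isomorphic to the dihedral group D_4.)

ψ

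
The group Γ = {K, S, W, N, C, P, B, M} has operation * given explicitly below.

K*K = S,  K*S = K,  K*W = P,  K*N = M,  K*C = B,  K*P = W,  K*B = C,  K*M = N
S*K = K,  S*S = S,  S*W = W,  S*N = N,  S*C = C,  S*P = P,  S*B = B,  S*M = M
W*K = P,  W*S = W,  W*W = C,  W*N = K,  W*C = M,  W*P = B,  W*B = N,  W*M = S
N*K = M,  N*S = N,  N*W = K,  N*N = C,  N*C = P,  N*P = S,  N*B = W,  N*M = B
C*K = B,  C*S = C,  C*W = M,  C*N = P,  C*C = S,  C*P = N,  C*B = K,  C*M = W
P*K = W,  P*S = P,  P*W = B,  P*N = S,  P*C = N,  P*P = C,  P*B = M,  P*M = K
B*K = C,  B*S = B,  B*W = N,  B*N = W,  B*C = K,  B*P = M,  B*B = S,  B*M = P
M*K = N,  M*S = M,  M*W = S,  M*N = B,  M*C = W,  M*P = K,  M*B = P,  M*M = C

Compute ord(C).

The identity element is S (its row matches the header).
C^1 = C
C^2 = C * C = S
The first power of C equal to the identity is C^2, so ord(C) = 2.

2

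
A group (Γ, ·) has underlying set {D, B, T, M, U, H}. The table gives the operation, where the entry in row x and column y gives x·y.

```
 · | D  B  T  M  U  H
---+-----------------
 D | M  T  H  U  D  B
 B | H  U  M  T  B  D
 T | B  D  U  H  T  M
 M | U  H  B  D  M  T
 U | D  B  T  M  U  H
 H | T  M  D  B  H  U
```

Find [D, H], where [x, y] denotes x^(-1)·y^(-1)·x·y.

D

Identity is U; from the table D^(-1) = M and H^(-1) = H.
M·H = T
T·D = B
B·H = D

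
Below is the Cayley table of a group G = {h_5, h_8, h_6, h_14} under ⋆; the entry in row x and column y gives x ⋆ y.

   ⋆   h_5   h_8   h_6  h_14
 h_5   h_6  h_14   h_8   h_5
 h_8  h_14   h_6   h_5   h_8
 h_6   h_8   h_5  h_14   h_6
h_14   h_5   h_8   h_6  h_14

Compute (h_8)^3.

h_5

h_8^1 = h_8
h_8^2 = h_8 ⋆ h_8 = h_6
h_8^3 = h_6 ⋆ h_8 = h_5
(Structurally, G here is isomorphic to the cyclic group Z_4.)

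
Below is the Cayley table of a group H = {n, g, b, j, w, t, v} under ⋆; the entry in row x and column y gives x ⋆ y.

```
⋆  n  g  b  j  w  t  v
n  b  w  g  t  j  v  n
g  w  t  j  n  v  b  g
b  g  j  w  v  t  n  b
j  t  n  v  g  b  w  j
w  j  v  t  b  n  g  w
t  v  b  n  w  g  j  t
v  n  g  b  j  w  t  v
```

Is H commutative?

Yes

Check whether the table is symmetric across its main diagonal.
Every entry (row x, col y) equals the entry (row y, col x), so H is abelian.
(In fact H ≅ the cyclic group Z_7.)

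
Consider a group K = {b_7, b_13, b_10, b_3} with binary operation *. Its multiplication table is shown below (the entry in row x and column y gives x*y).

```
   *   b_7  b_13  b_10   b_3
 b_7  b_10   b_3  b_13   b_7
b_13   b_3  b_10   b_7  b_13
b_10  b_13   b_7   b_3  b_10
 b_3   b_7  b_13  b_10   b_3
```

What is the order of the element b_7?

4

The identity element is b_3 (its row matches the header).
b_7^1 = b_7
b_7^2 = b_7*b_7 = b_10
b_7^3 = b_10*b_7 = b_13
b_7^4 = b_13*b_7 = b_3
The first power of b_7 equal to the identity is b_7^4, so ord(b_7) = 4.
(Structurally, K here is isomorphic to the cyclic group Z_4.)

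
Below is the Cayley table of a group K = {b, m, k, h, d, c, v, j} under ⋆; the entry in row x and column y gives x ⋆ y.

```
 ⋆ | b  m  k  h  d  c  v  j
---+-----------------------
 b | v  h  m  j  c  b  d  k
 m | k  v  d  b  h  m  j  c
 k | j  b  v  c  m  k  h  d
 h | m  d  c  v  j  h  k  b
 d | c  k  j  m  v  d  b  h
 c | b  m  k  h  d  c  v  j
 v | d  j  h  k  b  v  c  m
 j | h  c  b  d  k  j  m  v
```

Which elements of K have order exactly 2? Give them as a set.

{v}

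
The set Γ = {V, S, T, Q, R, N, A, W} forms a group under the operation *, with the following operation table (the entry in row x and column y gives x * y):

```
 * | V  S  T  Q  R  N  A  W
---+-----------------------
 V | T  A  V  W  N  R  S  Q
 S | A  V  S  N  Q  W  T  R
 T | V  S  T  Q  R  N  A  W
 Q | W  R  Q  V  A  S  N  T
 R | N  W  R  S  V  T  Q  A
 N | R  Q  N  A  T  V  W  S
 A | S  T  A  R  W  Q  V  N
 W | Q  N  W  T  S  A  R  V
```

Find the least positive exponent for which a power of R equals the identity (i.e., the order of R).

The identity element is T (its row matches the header).
R^1 = R
R^2 = R * R = V
R^3 = V * R = N
R^4 = N * R = T
The first power of R equal to the identity is R^4, so ord(R) = 4.

4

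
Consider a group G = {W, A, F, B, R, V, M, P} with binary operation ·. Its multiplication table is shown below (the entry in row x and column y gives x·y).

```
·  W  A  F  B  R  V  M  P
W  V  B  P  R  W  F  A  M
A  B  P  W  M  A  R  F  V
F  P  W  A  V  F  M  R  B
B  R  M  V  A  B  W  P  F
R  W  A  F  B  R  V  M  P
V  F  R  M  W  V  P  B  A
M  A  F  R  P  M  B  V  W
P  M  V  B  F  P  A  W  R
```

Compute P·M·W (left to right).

V

P·M = W
W·W = V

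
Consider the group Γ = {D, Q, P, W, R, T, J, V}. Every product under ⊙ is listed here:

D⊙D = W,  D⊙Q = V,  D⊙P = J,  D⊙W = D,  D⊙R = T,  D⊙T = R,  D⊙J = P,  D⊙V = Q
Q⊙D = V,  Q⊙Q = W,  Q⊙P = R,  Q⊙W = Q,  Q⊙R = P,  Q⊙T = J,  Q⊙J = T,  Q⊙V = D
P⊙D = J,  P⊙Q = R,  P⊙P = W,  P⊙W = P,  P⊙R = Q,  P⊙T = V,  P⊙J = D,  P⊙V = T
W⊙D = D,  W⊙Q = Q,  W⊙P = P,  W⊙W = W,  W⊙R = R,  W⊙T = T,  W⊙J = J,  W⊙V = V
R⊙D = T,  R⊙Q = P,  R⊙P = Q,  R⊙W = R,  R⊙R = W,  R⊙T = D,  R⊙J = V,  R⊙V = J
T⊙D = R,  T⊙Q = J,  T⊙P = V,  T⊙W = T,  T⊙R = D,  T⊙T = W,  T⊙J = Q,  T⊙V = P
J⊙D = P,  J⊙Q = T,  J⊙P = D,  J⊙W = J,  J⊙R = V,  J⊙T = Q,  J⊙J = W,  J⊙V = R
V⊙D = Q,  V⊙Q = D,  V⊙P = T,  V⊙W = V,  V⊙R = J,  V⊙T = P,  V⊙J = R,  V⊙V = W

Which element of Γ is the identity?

W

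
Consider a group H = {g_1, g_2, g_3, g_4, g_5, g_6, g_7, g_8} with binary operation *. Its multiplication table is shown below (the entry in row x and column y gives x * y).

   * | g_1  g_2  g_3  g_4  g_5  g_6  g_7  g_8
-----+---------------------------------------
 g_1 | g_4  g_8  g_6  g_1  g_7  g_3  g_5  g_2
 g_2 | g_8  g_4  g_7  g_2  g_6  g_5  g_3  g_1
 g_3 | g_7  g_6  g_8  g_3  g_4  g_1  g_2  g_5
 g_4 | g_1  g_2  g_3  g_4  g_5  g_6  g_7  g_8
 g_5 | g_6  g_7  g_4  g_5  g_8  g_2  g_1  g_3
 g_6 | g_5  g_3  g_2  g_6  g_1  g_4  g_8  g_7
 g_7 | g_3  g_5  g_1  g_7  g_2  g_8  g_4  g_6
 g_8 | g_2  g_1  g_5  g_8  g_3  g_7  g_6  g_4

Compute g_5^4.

g_4

g_5^1 = g_5
g_5^2 = g_5 * g_5 = g_8
g_5^3 = g_8 * g_5 = g_3
g_5^4 = g_3 * g_5 = g_4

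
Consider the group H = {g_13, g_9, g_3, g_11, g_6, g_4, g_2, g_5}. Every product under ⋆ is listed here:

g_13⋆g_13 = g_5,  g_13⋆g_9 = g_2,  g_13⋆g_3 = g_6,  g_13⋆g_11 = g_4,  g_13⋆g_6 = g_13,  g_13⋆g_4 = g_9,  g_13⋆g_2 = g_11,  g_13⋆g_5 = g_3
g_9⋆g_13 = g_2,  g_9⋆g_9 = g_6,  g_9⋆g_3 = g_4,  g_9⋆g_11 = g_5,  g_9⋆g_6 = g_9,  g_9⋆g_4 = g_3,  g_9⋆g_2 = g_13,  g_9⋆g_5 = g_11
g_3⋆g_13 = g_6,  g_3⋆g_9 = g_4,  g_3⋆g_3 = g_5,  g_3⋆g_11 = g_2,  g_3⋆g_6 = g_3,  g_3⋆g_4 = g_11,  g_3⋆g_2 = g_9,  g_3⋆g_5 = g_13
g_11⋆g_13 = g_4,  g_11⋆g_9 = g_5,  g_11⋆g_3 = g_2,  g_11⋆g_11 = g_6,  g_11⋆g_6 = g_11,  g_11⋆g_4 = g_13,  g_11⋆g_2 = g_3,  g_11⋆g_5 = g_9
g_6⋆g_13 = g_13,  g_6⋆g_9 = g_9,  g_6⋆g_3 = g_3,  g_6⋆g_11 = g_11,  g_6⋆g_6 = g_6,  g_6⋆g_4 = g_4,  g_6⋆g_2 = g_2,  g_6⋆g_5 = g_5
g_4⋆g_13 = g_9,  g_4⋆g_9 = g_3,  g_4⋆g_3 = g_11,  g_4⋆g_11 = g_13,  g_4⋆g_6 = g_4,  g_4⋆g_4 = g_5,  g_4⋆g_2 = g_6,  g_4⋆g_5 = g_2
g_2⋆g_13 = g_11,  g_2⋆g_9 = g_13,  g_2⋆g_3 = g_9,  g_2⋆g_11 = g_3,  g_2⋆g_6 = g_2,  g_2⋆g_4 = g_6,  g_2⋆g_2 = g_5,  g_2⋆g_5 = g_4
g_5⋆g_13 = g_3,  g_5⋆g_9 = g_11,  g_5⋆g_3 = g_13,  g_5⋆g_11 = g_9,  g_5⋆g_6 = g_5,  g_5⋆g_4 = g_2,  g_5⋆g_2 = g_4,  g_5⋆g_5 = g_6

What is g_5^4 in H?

g_5^1 = g_5
g_5^2 = g_5 ⋆ g_5 = g_6
g_5^3 = g_6 ⋆ g_5 = g_5
g_5^4 = g_5 ⋆ g_5 = g_6

g_6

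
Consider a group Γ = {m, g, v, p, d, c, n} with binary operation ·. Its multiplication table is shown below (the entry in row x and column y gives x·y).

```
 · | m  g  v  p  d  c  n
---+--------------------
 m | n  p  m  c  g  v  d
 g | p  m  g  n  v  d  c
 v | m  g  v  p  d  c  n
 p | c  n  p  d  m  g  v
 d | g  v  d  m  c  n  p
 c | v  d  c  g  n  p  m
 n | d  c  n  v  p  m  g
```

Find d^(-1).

g

First locate the identity: row v matches the header, so v is the identity.
Scan row d for v: d·g = v. Hence d^(-1) = g.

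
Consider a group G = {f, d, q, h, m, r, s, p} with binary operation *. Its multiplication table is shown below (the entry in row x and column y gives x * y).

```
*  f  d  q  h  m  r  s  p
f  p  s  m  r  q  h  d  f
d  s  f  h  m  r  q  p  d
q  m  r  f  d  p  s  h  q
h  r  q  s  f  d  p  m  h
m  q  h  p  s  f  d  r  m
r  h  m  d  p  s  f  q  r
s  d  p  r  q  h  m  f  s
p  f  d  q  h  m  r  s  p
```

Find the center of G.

An element z is central iff its row equals its column in the table.
For s: s * q = r ≠ h = q * s, so s ∉ Z.
Checking each element this way leaves Z(G) = {f, p}.

{f, p}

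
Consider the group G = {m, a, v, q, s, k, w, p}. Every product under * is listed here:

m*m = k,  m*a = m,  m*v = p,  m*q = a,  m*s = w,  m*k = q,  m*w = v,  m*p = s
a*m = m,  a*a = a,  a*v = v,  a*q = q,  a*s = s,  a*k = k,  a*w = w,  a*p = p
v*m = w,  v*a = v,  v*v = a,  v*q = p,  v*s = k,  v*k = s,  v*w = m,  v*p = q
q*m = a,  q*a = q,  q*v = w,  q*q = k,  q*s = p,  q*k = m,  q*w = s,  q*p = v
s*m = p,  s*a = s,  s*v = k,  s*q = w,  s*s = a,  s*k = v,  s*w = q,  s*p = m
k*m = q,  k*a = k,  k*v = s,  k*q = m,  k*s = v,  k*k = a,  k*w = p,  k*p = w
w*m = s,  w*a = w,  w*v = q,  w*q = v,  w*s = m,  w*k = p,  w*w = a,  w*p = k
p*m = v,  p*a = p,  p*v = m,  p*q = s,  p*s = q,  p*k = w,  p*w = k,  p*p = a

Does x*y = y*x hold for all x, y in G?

q*v = w but v*q = p.
Since q and v do not commute, G is not abelian.

No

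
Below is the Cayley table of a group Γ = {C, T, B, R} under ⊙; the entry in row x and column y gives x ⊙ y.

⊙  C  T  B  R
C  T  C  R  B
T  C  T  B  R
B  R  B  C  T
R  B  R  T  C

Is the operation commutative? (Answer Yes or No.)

Yes

Check whether the table is symmetric across its main diagonal.
Every entry (row x, col y) equals the entry (row y, col x), so Γ is abelian.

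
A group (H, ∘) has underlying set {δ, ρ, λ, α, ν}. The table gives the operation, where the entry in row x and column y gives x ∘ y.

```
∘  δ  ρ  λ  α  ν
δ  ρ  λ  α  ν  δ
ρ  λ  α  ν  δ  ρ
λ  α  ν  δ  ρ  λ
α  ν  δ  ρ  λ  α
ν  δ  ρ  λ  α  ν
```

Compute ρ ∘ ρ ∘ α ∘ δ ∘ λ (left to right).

ρ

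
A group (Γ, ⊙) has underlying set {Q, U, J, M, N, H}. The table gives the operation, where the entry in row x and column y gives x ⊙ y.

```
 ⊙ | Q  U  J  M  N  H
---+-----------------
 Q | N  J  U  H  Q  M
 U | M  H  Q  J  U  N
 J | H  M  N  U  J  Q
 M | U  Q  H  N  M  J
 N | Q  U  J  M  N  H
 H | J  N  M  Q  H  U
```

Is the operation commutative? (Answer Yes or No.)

U ⊙ M = J but M ⊙ U = Q.
Since U and M do not commute, Γ is not abelian.

No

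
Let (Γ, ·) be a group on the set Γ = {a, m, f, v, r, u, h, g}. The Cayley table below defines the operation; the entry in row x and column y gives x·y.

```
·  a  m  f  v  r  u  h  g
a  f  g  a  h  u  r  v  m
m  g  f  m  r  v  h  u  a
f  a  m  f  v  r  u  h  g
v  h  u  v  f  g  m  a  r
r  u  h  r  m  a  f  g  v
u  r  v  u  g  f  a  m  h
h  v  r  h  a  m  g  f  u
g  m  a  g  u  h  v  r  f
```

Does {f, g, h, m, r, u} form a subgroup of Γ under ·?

r·r = a, which is not in {f, g, h, m, r, u}.
The subset is not closed under ·, so it is not a subgroup.

No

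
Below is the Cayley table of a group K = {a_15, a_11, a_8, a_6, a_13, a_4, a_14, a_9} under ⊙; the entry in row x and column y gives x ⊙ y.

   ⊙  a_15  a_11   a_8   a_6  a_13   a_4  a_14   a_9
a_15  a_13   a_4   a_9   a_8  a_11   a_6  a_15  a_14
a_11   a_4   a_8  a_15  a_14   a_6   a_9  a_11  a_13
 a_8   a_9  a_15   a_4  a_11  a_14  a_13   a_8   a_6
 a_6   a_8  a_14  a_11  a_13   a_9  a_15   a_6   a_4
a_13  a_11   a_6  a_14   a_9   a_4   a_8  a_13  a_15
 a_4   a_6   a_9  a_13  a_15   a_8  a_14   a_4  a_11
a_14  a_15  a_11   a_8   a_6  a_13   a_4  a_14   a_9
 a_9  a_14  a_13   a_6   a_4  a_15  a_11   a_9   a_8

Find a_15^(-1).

First locate the identity: row a_14 matches the header, so a_14 is the identity.
Scan row a_15 for a_14: a_15 ⊙ a_9 = a_14. Hence a_15^(-1) = a_9.

a_9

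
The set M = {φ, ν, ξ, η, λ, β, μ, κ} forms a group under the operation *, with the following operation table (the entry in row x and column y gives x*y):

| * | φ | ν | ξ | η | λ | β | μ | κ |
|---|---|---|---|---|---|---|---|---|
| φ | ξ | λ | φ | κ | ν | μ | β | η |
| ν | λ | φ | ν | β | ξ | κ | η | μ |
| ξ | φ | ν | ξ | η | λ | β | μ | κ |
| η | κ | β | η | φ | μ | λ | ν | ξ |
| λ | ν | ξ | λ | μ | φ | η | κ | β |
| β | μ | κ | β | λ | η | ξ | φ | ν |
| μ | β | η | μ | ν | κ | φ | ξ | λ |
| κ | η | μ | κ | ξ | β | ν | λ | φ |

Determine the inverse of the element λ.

ν

First locate the identity: row ξ matches the header, so ξ is the identity.
Scan row λ for ξ: λ*ν = ξ. Hence λ^(-1) = ν.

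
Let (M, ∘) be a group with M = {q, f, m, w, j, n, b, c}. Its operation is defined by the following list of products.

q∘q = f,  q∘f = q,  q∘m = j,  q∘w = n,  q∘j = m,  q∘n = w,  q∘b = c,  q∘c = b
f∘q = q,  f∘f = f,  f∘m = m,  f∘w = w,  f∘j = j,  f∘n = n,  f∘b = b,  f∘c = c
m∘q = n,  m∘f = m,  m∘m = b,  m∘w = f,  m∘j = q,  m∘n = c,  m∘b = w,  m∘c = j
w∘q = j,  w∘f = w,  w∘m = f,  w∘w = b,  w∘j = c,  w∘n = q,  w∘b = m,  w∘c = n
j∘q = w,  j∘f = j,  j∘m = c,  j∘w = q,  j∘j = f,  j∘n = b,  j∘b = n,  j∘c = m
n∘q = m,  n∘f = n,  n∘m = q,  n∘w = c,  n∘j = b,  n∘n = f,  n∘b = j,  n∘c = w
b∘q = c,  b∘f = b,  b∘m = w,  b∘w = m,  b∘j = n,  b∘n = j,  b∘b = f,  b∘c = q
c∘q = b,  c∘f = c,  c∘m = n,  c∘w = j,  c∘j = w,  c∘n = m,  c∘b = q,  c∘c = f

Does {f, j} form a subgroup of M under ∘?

{f, j} contains the identity f.
Checking products: every product of two elements of {f, j} (read from the table) lies in {f, j}, so the set is closed.
In a finite group, a nonempty closed subset is a subgroup. So {f, j} ≤ M.

Yes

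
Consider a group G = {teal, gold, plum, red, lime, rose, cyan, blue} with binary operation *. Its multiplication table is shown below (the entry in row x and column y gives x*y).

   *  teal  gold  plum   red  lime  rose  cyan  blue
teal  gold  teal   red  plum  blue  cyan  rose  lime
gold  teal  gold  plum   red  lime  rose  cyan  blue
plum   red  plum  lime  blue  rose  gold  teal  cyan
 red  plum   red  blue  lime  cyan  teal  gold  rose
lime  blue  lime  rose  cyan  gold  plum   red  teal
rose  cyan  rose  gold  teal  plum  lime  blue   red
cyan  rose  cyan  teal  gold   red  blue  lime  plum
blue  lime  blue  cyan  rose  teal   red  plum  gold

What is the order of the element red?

4

The identity element is gold (its row matches the header).
red^1 = red
red^2 = red*red = lime
red^3 = lime*red = cyan
red^4 = cyan*red = gold
The first power of red equal to the identity is red^4, so ord(red) = 4.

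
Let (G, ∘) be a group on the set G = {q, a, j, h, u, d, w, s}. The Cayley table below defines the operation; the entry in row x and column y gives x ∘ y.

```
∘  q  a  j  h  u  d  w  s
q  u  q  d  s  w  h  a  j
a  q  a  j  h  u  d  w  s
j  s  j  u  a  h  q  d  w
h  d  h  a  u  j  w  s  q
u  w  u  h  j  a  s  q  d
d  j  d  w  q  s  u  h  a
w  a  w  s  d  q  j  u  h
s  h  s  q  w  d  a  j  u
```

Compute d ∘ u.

Read row d, column u: d ∘ u = s.

s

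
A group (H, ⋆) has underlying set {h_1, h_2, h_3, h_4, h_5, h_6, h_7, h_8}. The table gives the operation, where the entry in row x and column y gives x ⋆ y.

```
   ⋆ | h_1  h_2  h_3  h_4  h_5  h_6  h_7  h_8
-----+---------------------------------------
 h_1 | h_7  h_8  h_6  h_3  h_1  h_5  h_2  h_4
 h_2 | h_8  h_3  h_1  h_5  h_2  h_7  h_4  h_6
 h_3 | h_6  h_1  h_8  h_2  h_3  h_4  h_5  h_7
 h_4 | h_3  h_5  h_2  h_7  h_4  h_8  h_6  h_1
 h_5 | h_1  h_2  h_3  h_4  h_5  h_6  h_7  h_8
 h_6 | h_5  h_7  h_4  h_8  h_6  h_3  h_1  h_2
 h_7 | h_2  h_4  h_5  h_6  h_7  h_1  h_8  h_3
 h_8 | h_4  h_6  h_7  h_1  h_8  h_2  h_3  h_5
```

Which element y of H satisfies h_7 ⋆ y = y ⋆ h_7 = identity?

h_3

First locate the identity: row h_5 matches the header, so h_5 is the identity.
Scan row h_7 for h_5: h_7 ⋆ h_3 = h_5. Hence h_7^(-1) = h_3.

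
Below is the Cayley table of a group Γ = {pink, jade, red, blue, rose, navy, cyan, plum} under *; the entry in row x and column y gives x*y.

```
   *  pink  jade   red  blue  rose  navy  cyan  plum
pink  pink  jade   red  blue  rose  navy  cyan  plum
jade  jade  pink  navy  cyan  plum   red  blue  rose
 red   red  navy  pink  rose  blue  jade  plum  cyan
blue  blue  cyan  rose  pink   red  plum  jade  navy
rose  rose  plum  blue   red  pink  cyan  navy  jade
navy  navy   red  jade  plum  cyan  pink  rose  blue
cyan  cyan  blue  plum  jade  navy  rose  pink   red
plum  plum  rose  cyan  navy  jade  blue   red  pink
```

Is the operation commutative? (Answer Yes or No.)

Yes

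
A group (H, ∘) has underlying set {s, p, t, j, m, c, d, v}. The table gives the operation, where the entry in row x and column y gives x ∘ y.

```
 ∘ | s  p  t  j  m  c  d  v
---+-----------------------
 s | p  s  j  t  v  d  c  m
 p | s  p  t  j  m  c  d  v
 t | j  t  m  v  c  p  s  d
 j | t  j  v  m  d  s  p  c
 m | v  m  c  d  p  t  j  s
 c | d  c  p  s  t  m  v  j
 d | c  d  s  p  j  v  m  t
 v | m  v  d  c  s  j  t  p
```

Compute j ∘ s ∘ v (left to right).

d

j ∘ s = t
t ∘ v = d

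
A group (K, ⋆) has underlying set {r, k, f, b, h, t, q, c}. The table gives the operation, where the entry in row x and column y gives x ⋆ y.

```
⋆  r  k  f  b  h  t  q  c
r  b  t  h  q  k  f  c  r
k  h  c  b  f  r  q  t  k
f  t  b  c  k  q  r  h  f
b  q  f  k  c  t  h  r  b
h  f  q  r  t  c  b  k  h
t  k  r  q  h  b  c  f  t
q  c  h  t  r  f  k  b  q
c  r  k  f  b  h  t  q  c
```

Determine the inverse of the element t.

t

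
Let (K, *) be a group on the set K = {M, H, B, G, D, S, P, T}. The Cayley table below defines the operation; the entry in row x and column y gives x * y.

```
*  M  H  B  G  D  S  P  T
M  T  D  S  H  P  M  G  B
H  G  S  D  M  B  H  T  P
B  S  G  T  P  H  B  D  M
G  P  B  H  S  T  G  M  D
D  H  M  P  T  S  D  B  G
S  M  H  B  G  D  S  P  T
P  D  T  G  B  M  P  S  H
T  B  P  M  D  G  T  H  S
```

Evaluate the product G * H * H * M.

P

G * H = B
B * H = G
G * M = P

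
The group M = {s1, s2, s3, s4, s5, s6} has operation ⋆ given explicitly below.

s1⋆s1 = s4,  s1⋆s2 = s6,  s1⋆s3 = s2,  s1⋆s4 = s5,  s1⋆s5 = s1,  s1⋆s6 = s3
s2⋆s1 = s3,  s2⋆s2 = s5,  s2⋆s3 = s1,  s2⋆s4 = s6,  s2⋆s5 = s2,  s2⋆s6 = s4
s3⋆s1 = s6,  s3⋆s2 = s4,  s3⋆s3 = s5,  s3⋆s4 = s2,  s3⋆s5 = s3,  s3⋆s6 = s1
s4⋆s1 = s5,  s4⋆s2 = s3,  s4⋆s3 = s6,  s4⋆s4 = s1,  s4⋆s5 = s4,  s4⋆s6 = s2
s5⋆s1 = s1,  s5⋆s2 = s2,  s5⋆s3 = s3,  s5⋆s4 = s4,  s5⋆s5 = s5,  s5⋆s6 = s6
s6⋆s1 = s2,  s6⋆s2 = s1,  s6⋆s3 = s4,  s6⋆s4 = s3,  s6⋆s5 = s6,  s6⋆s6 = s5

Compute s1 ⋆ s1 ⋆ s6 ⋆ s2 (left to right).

s5

s1 ⋆ s1 = s4
s4 ⋆ s6 = s2
s2 ⋆ s2 = s5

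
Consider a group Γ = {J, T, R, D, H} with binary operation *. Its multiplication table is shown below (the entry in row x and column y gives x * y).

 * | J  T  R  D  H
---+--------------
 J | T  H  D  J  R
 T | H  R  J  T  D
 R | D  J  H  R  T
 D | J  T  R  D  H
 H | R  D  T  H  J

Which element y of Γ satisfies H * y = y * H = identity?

T

First locate the identity: row D matches the header, so D is the identity.
Scan row H for D: H * T = D. Hence H^(-1) = T.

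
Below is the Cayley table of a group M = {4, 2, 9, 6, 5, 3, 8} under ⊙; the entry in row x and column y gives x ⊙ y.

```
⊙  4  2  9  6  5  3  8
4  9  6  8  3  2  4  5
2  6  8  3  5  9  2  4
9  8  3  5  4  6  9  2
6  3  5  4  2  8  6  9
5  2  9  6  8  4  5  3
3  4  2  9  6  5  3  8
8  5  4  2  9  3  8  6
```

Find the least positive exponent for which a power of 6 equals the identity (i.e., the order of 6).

The identity element is 3 (its row matches the header).
6^1 = 6
6^2 = 6 ⊙ 6 = 2
6^3 = 2 ⊙ 6 = 5
6^4 = 5 ⊙ 6 = 8
6^5 = 8 ⊙ 6 = 9
6^6 = 9 ⊙ 6 = 4
6^7 = 4 ⊙ 6 = 3
The first power of 6 equal to the identity is 6^7, so ord(6) = 7.

7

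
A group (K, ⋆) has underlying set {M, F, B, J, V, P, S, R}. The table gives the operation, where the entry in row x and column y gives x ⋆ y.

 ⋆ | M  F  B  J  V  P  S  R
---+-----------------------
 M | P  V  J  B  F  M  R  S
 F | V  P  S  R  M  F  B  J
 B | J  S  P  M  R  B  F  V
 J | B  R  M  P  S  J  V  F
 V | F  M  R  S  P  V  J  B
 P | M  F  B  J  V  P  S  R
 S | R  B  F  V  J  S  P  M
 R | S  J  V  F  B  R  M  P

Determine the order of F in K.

The identity element is P (its row matches the header).
F^1 = F
F^2 = F ⋆ F = P
The first power of F equal to the identity is F^2, so ord(F) = 2.
(Structurally, K here is isomorphic to the elementary abelian group (Z_2)^3.)

2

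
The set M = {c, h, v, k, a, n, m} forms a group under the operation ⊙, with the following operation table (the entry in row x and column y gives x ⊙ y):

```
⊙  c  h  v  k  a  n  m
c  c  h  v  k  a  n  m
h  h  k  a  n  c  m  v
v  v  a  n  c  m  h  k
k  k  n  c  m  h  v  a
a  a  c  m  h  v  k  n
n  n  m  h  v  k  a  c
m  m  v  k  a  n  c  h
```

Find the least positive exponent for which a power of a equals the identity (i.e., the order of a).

The identity element is c (its row matches the header).
a^1 = a
a^2 = a ⊙ a = v
a^3 = v ⊙ a = m
a^4 = m ⊙ a = n
a^5 = n ⊙ a = k
a^6 = k ⊙ a = h
a^7 = h ⊙ a = c
The first power of a equal to the identity is a^7, so ord(a) = 7.
(Structurally, M here is isomorphic to the cyclic group Z_7.)

7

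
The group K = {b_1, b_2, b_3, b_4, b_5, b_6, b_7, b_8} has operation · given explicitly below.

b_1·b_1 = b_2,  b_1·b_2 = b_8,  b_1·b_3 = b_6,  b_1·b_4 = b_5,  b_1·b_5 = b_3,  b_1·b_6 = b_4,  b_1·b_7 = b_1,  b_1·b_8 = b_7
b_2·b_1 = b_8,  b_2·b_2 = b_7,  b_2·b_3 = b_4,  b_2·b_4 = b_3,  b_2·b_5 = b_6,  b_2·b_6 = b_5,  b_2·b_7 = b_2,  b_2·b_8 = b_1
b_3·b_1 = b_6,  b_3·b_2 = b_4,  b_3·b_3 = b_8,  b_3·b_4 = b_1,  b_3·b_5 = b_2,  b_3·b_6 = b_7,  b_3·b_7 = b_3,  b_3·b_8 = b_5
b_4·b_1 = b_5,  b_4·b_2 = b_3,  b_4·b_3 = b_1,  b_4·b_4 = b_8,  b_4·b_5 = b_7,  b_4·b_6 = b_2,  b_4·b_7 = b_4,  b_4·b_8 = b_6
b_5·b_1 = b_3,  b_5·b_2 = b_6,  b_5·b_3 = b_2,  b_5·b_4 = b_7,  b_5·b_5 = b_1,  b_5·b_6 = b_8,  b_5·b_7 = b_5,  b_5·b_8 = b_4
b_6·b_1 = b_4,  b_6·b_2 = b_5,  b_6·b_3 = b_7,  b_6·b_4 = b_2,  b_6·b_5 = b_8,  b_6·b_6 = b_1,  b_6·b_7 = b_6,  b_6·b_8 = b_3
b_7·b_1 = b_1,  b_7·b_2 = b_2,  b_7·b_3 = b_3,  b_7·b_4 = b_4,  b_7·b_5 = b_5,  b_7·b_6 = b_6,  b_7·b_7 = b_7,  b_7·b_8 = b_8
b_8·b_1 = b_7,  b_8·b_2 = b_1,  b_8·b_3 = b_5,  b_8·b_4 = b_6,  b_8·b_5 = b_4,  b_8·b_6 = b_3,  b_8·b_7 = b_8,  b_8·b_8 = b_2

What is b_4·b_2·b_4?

b_4·b_2 = b_3
b_3·b_4 = b_1
(Structurally, K here is isomorphic to the cyclic group Z_8.)

b_1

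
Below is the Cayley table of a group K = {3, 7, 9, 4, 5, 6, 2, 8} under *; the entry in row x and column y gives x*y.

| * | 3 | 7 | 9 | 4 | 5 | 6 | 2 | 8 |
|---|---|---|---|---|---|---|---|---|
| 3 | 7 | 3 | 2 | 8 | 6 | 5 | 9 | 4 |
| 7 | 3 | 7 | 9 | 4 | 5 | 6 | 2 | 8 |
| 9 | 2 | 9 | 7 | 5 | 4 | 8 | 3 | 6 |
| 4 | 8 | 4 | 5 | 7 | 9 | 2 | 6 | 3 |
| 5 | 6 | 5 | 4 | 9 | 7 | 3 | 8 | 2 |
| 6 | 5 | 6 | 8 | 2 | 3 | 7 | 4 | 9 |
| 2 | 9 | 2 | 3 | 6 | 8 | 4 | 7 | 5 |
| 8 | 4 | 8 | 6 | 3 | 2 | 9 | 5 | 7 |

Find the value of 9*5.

4

Read row 9, column 5: 9*5 = 4.
(Structurally, K here is isomorphic to the elementary abelian group (Z_2)^3.)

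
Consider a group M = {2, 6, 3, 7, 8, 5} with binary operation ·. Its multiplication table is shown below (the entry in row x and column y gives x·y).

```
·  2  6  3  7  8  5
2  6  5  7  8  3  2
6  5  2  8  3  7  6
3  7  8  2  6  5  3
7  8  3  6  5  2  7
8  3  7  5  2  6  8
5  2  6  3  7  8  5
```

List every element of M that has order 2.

Identity is 5. Compute the order of each non-identity element by repeated multiplication:
  2: 2 → 6 → 5  (order 3)
  6: 6 → 2 → 5  (order 3)
  3: 3 → 2 → 7 → 6 → 8 → 5  (order 6)
  7: 7 → 5  (order 2)
  8: 8 → 6 → 7 → 2 → 3 → 5  (order 6)
Elements of order 2: {7}.
(Structurally, M here is isomorphic to the cyclic group Z_6.)

{7}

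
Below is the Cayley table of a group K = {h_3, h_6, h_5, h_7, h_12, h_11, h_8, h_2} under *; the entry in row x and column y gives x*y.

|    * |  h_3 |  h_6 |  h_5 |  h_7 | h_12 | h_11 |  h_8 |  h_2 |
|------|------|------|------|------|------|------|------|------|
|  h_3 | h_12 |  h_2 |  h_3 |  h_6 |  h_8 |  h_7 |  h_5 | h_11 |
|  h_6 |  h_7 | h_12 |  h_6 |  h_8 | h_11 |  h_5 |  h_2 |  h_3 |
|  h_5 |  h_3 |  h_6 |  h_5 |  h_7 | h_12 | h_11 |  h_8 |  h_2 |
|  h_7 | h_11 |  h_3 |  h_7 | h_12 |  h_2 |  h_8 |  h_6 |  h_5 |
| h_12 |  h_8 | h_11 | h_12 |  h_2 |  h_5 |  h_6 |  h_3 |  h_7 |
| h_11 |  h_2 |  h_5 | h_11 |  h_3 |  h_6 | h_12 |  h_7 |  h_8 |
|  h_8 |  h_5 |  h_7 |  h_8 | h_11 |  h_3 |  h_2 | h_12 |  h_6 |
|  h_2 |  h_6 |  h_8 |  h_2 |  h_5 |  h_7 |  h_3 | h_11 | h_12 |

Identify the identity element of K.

h_5

The identity e satisfies e*x = x for all x, so its row in the table reproduces the column headers.
Row h_5 reads: h_3, h_6, h_5, h_7, h_12, h_11, h_8, h_2 — exactly the header order. So h_5 is the identity.
(Structurally, K here is isomorphic to the quaternion group Q_8.)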